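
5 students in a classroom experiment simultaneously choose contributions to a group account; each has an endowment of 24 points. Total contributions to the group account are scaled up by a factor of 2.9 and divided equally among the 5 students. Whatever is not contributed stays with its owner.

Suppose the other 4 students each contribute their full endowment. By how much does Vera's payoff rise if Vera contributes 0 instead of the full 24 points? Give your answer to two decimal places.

Switching from a contribution of 24 to 0 lets Vera keep an extra 24 points, but lowers the group account by 24, which costs Vera their own share of that drop: 2.9/5 × 24 = 13.92.
Net gain = 24 − 13.92 = 10.08. The private return per contributed unit (0.5800) is below 1, so free-riding is indeed the best response regardless of what the others do.

10.08 points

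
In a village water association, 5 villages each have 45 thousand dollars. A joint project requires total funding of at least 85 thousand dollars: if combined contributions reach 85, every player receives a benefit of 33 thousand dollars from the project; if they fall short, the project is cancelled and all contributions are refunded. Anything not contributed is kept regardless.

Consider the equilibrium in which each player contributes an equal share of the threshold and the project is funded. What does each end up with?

61 thousand dollars

Equal share of the threshold: 85/5 = 17.
At this profile no one gains by cutting their contribution: any cut drops the total below 85, the project is cancelled, contributions are refunded, and the deviator ends with 45, which is less than 45 − 17 + 33 = 61. Contributing more than 17 just wastes the excess. So contributing exactly 17 is a best response.
Each player's payoff: 45 − 17 + 33 = 61.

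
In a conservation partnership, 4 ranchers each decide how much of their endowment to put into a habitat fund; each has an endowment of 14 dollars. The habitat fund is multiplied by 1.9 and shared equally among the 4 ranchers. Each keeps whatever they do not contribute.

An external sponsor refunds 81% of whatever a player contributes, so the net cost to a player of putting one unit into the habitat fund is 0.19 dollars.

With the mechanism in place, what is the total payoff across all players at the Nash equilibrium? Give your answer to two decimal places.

151.76 dollars

Under the mechanism each unit contributed yields (1.9/4) / 0.19 = 2.5000 back to its contributor per unit of net cost, which exceeds 1, making full contribution the dominant choice for everyone.
So the Nash equilibrium is full contribution by all 4; the group earns 4 × (14 × 0.81 + 1.9 × 14) = 151.76.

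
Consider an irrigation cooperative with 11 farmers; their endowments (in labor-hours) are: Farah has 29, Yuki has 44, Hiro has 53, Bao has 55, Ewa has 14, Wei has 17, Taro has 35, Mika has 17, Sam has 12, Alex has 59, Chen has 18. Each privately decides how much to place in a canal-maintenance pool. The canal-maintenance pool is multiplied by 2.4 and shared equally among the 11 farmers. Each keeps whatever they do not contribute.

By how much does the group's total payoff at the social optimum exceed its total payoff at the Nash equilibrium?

494.20 labor-hours

The private return per contributed unit is 2.4/11 = 0.2182 < 1 for every player regardless of endowment, so the Nash equilibrium is zero contribution and the group total is Σ E_j = 29 + 44 + 53 + 55 + 14 + 17 + 35 + 17 + 12 + 59 + 18 = 353.
Each contributed unit returns 2.400 to the group, so the social optimum is full contribution by everyone: group total = 2.400 × 353 = 847.20.
Efficiency loss = (2.400 − 1) × 353 = 494.20.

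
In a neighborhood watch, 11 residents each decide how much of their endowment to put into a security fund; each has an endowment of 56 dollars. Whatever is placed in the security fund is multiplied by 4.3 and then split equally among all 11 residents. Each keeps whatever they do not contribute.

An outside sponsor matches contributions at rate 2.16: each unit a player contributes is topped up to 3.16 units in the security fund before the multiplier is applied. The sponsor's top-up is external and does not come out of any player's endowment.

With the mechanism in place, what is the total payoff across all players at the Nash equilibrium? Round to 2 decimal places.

8370.21 dollars

With the mechanism, a contributed unit returns 4.3 × 3.16 / 11 = 1.2353 per unit of net cost to the contributor — now above 1 — so contributing fully is weakly dominant for every player.
At the Nash equilibrium everyone contributes 56. Group total payoff = 4.3 × 3.16 × 616 = 8370.21.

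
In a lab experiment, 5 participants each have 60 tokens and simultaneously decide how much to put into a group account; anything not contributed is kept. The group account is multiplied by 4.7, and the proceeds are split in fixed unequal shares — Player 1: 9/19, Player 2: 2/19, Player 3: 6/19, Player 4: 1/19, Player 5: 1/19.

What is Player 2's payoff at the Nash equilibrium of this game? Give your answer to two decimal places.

119.37 tokens

For player j, contributing a unit is worthwhile iff 4.7 × (j's share) ≥ 1, i.e. iff j's share is at least 0.2128.
The shares above 0.2128 belong to Player 1 and Player 3, contributing 60 each; the remaining 3 contribute 0. Total contributed: 120.
Player 2 keeps 60 and receives 4.7 × 120 × 2/19 = 59.37 from the group account, for a payoff of 119.37.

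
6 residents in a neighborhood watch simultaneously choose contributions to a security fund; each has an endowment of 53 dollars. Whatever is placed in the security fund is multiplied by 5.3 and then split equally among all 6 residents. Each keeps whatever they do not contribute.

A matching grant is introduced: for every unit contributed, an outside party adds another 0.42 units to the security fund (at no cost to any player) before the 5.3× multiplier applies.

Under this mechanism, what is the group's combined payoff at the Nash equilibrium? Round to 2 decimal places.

2393.27 dollars

With the mechanism, a contributed unit returns 5.3 × 1.42 / 6 = 1.2543 per unit of net cost to the contributor — now above 1 — so contributing fully is weakly dominant for every player.
At the Nash equilibrium everyone contributes 53. Group total payoff = 5.3 × 1.42 × 318 = 2393.27.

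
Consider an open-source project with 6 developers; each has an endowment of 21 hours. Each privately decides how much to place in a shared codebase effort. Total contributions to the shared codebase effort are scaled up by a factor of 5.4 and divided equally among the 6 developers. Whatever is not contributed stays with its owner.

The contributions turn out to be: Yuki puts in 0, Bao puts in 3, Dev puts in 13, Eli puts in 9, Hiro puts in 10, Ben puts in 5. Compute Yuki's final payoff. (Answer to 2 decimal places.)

57.00 hours

Total contributed: 0 + 3 + 13 + 9 + 10 + 5 = 40.
Each receives 5.4 × 40 / 6 = 36.00 from the shared codebase effort.
Yuki keeps 21 − 0 = 21, so Yuki's payoff is 21 + 36.00 = 57.00.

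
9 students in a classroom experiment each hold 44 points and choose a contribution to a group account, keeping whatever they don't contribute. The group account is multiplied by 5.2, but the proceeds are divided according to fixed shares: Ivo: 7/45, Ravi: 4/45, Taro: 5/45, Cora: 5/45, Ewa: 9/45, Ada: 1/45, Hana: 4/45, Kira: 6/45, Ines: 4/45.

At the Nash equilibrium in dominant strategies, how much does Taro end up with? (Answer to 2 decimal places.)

A player with share s gets back 5.2·s per unit contributed, so full contribution is dominant for anyone with s > 1/5.2 = 0.1923 and zero contribution is dominant for anyone below.
The only share above 0.1923 is Ewa's 9/45, contributing 44; the remaining 8 contribute 0. Total contributed: 44.
Taro keeps 44 and receives 5.2 × 44 × 5/45 = 25.42 from the group account, for a payoff of 69.42.

69.42 points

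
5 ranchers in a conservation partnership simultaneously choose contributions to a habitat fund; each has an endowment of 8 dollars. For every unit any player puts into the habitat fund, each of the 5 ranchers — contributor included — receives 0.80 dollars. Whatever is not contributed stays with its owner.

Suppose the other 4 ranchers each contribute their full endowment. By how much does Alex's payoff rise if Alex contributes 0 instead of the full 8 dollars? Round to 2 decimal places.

Switching from a contribution of 8 to 0 lets Alex keep an extra 8 dollars, but lowers the habitat fund by 8, which costs Alex their own share of that drop: 0.80 × 8 = 6.40.
Net gain = 8 − 6.40 = 1.60. The private return per contributed unit (0.80) is below 1, so free-riding is indeed the best response regardless of what the others do.

1.60 dollars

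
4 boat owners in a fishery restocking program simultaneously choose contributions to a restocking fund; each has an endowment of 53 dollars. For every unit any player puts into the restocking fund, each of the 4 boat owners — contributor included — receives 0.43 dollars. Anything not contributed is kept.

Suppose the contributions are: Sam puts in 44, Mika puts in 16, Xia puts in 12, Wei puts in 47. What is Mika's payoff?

Total contributed: 44 + 16 + 12 + 47 = 119.
Each receives 0.43 × 119 = 51.17 from the restocking fund.
Mika keeps 53 − 16 = 37, so Mika's payoff is 37 + 51.17 = 88.17.

88.17 dollars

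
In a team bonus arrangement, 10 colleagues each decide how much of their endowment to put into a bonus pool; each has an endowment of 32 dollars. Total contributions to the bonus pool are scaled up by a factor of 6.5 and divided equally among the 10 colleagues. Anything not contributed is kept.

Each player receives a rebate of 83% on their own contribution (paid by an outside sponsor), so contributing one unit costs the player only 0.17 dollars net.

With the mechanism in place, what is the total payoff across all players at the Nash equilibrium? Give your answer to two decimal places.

The effective private return per unit is now (6.5/10) / 0.17 = 3.8235 > 1, so every player's dominant strategy flips to full contribution.
So the Nash equilibrium is full contribution by all 10; the group earns 10 × (32 × 0.83 + 6.5 × 32) = 2345.60.

2345.60 dollars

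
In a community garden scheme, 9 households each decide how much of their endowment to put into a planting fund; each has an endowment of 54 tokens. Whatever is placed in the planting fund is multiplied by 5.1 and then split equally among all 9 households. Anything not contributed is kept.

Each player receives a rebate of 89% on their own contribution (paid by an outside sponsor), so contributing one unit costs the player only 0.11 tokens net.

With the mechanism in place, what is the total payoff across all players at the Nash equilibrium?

2911.14 tokens

With the mechanism, a contributed unit returns (5.1/9) / 0.11 = 5.1515 per unit of net cost to the contributor — now above 1 — so contributing fully is weakly dominant for every player.
At the Nash equilibrium everyone contributes 54. Group total payoff = 9 × (54 × 0.89 + 5.1 × 54) = 2911.14.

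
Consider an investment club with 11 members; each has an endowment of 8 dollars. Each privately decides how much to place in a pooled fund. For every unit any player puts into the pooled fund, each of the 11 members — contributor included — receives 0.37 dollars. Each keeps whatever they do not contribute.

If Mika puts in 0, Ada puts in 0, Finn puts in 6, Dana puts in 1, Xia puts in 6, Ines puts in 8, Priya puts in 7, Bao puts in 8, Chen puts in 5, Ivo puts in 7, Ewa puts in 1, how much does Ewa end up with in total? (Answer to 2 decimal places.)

Total contributed: 0 + 0 + 6 + 1 + 6 + 8 + 7 + 8 + 5 + 7 + 1 = 49.
Each receives 0.37 × 49 = 18.13 from the pooled fund.
Ewa keeps 8 − 1 = 7, so Ewa's payoff is 7 + 18.13 = 25.13.

25.13 dollars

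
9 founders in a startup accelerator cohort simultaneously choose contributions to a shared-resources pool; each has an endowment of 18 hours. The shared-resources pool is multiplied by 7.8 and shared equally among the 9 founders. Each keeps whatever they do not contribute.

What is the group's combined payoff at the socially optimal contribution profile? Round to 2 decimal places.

1263.60 hours

Each contributed unit returns 7.800 to the group as a whole (0.8667 to each of 9 players), which exceeds 1, so the social optimum is full contribution: group total = 7.800 × 162 = 1263.60.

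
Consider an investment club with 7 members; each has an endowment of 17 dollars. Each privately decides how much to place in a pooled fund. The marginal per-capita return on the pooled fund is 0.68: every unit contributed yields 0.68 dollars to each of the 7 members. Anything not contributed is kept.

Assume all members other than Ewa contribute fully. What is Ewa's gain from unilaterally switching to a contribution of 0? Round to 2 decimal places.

Switching from a contribution of 17 to 0 lets Ewa keep an extra 17 dollars, but lowers the pooled fund by 17, which costs Ewa their own share of that drop: 0.68 × 17 = 11.56.
Net gain = 17 − 11.56 = 5.44. The private return per contributed unit (0.68) is below 1, so free-riding is indeed the best response regardless of what the others do.

5.44 dollars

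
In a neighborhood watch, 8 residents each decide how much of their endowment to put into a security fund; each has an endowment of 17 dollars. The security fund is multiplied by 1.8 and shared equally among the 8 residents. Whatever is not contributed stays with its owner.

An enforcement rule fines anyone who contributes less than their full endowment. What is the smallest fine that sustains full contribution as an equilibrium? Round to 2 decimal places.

13.18 dollars

Given the others contribute fully, the best deviation is to contribute 0 (any partial contribution still incurs the fine and gives up units whose private return 0.2250 is below 1).
Deviating from 17 to 0 saves 17 dollars but forfeits the deviator's share of the drop in the security fund: 1.8/8 × 17 = 3.82.
So the deviation gain is 17 − 3.82 = 13.18, and the fine must be at least 13.18 dollars to wipe it out.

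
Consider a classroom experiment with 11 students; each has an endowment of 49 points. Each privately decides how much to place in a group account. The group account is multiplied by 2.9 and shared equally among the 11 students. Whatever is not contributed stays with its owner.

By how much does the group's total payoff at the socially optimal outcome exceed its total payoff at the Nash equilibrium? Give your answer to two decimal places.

Each contributed unit returns 2.9/11 = 0.2636 to its contributor — below 1 — so contributing 0 is dominant for every player. At the Nash equilibrium everyone keeps their 49, and the group total is 11 × 49 = 539.
Each contributed unit returns 2.900 to the group as a whole (0.2636 to each of 11 players), which exceeds 1, so the social optimum is full contribution: group total = 2.900 × 539 = 1563.10.
Efficiency loss = 1563.10 − 539 = 1024.10.

1024.10 points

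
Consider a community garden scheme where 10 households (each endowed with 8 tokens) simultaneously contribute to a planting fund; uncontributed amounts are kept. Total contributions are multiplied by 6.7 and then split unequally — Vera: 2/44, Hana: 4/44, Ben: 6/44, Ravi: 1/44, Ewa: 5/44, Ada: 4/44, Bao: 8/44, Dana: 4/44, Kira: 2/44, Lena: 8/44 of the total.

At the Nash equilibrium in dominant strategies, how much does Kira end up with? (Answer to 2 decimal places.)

12.87 tokens

A player with share s gets back 6.7·s per unit contributed, so full contribution is dominant for anyone with s > 1/6.7 = 0.1493 and zero contribution is dominant for anyone below.
The shares above 0.1493 belong to Bao and Lena, contributing 8 each; the remaining 8 contribute 0. Total contributed: 16.
Kira keeps 8 and receives 6.7 × 16 × 2/44 = 4.87 from the planting fund, for a payoff of 12.87.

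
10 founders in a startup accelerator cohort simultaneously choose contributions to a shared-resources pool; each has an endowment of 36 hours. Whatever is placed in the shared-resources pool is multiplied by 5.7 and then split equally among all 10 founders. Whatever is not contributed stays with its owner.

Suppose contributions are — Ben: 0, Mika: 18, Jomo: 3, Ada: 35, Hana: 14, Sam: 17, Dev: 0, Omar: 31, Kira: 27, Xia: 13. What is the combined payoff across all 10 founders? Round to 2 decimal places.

1102.60 hours

Total contributed: 0 + 18 + 3 + 35 + 14 + 17 + 0 + 31 + 27 + 13 = 158; total kept: 10 × 36 − 158 = 202.
The shared-resources pool pays out 5.7 × 158 = 900.60 in aggregate.
Group total = 202 + 900.60 = 1102.60.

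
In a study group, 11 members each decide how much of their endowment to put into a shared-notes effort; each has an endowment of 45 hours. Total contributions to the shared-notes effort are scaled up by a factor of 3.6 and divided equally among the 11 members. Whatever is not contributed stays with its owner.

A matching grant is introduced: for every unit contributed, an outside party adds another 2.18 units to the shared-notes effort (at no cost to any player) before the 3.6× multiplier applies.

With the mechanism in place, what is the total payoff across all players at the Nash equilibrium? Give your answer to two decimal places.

5666.76 hours

Under the mechanism each unit contributed yields 3.6 × 3.18 / 11 = 1.0407 back to its contributor per unit of net cost, which exceeds 1, making full contribution the dominant choice for everyone.
At the Nash equilibrium everyone contributes 45. Group total payoff = 3.6 × 3.18 × 495 = 5666.76.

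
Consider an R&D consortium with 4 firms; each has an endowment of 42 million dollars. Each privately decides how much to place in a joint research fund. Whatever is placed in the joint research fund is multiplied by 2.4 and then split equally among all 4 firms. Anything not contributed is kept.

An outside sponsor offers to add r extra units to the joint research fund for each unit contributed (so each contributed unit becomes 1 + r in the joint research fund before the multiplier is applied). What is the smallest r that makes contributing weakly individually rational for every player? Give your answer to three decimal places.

With matching at rate r, one contributed unit becomes (1 + r) in the joint research fund and returns 2.4 × (1 + r) / 4 to the contributor.
Setting this equal to 1: 1 + r = 4/2.4 = 1.6667.
So the minimum matching rate is r = 1.6667 − 1 = 0.667.

0.667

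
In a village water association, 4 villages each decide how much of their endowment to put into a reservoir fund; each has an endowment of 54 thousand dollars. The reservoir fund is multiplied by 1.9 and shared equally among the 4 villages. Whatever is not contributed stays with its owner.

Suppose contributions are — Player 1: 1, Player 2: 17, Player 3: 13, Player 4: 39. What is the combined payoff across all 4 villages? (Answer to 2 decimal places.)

279.00 thousand dollars

Total contributed: 1 + 17 + 13 + 39 = 70; total kept: 4 × 54 − 70 = 146.
The reservoir fund pays out 1.9 × 70 = 133.00 in aggregate.
Group total = 146 + 133.00 = 279.00.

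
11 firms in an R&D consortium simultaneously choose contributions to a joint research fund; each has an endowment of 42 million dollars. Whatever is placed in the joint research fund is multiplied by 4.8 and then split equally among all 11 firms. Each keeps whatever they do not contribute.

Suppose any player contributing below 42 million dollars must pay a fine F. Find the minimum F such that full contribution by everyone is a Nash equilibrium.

23.67 million dollars

Given the others contribute fully, the best deviation is to contribute 0 (any partial contribution still incurs the fine and gives up units whose private return 0.4364 is below 1).
Deviating from 42 to 0 saves 42 million dollars but forfeits the deviator's share of the drop in the joint research fund: 4.8/11 × 42 = 18.33.
So the deviation gain is 42 − 18.33 = 23.67, and the fine must be at least 23.67 million dollars to wipe it out.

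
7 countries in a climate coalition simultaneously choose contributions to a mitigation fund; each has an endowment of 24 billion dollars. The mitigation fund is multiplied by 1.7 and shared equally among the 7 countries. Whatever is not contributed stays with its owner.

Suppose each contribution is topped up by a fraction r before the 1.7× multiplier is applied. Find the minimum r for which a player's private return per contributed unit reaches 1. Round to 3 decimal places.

3.118

With matching at rate r, one contributed unit becomes (1 + r) in the mitigation fund and returns 1.7 × (1 + r) / 7 to the contributor.
Setting this equal to 1: 1 + r = 7/1.7 = 4.1176.
So the minimum matching rate is r = 4.1176 − 1 = 3.118.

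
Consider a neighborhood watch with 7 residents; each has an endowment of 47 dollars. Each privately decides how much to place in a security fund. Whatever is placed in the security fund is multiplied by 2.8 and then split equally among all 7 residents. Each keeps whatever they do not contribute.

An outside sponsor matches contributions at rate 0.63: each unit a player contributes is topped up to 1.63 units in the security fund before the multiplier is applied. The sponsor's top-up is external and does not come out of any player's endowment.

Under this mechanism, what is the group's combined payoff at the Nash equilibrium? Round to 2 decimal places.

With the mechanism, a contributed unit returns 2.8 × 1.63 / 7 = 0.6520 per unit of net cost — still below 1 — so contributing 0 remains dominant for every player.
Everyone keeps their endowment and the group total is 7 × 47 = 329.

329.00 dollars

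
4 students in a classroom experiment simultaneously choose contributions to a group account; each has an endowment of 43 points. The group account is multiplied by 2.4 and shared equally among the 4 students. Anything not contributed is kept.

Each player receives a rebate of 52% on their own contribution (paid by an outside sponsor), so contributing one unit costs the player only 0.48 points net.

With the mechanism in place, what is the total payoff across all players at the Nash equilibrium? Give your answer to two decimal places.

The effective private return per unit is now (2.4/4) / 0.48 = 1.2500 > 1, so every player's dominant strategy flips to full contribution.
At the Nash equilibrium everyone contributes 43. Group total payoff = 4 × (43 × 0.52 + 2.4 × 43) = 502.24.

502.24 points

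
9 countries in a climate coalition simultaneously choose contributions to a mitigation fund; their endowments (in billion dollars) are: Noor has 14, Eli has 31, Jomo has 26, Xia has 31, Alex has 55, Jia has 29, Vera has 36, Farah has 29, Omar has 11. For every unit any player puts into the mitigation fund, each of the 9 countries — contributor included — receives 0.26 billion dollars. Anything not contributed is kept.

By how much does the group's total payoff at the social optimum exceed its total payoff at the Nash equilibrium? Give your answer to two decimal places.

351.08 billion dollars

The private return per contributed unit is 0.26 < 1 for everyone, so the Nash equilibrium is zero contribution and the group total is Σ E_j = 14 + 31 + 26 + 31 + 55 + 29 + 36 + 29 + 11 = 262.
Each contributed unit returns 2.340 to the group, so the social optimum is full contribution by everyone: group total = 2.340 × 262 = 613.08.
Efficiency loss = (2.340 − 1) × 262 = 351.08.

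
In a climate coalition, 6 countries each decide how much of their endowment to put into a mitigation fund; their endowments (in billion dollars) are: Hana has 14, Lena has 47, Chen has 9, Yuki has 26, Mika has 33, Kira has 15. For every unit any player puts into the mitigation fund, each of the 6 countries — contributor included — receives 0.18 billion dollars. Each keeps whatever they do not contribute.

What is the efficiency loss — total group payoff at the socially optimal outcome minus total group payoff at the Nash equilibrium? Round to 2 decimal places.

The private return per contributed unit is 0.18 < 1 for everyone, so the Nash equilibrium is zero contribution and the group total is Σ E_j = 14 + 47 + 9 + 26 + 33 + 15 = 144.
Each contributed unit returns 1.080 to the group, so the social optimum is full contribution by everyone: group total = 1.080 × 144 = 155.52.
Efficiency loss = (1.080 − 1) × 144 = 11.52.

11.52 billion dollars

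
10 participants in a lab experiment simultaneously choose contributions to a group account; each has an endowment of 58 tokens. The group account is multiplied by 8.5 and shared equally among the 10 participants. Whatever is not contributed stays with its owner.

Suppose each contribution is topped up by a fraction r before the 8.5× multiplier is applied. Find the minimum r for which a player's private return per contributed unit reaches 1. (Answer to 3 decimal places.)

0.176

With matching at rate r, one contributed unit becomes (1 + r) in the group account and returns 8.5 × (1 + r) / 10 to the contributor.
Setting this equal to 1: 1 + r = 10/8.5 = 1.1765.
So the minimum matching rate is r = 1.1765 − 1 = 0.176.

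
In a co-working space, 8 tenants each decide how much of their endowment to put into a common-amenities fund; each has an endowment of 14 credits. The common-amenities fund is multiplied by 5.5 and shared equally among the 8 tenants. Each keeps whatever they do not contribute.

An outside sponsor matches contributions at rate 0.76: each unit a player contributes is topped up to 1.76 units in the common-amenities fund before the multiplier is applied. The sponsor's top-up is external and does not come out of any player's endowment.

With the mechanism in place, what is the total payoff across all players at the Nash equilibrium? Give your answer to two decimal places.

1084.16 credits

With the mechanism, a contributed unit returns 5.5 × 1.76 / 8 = 1.2100 per unit of net cost to the contributor — now above 1 — so contributing fully is weakly dominant for every player.
So the Nash equilibrium is full contribution by all 8; the group earns 5.5 × 1.76 × 112 = 1084.16.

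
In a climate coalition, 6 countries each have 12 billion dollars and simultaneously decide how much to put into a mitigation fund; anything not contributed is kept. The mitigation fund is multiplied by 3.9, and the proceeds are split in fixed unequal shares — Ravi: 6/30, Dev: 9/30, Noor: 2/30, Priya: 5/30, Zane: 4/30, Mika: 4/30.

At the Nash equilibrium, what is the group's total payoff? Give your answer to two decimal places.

106.80 billion dollars

A player with share s gets back 3.9·s per unit contributed, so full contribution is dominant for anyone with s > 1/3.9 = 0.2564 and zero contribution is dominant for anyone below.
The only share above 0.2564 is Dev's 9/30, contributing 12; the remaining 5 contribute 0. Total contributed: 12.
The mitigation fund pays out 3.9 × 12 = 46.80 in total (split across the unequal shares, but the aggregate is all that matters for the group sum).
The 5 free-riders keep 12 each, adding 60. Group total = 60 + 46.80 = 106.80.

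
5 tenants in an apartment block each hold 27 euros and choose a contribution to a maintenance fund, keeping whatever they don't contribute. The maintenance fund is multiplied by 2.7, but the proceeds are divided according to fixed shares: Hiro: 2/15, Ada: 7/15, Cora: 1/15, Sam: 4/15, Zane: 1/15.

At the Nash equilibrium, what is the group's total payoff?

A player with share s gets back 2.7·s per unit contributed, so full contribution is dominant for anyone with s > 1/2.7 = 0.3704 and zero contribution is dominant for anyone below.
The only share above 0.3704 is Ada's 7/15, contributing 27; the remaining 4 contribute 0. Total contributed: 27.
The maintenance fund pays out 2.7 × 27 = 72.90 in total (split across the unequal shares, but the aggregate is all that matters for the group sum).
The 4 free-riders keep 27 each, adding 108. Group total = 108 + 72.90 = 180.90.

180.90 euros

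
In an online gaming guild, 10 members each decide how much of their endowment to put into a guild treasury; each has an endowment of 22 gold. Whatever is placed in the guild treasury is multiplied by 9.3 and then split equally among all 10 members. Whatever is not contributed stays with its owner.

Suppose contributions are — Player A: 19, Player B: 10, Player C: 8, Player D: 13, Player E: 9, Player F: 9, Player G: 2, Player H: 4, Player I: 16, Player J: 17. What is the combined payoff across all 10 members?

1108.10 gold

Total contributed: 19 + 10 + 8 + 13 + 9 + 9 + 2 + 4 + 16 + 17 = 107; total kept: 10 × 22 − 107 = 113.
The guild treasury pays out 9.3 × 107 = 995.10 in aggregate.
Group total = 113 + 995.10 = 1108.10.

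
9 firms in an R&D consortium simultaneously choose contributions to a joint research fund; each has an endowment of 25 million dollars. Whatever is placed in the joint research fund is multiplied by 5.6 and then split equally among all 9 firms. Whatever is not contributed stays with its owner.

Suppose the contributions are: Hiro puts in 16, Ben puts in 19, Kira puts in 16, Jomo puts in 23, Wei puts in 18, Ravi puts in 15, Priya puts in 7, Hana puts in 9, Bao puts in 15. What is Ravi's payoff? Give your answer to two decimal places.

Total contributed: 16 + 19 + 16 + 23 + 18 + 15 + 7 + 9 + 15 = 138.
Each receives 5.6 × 138 / 9 = 85.87 from the joint research fund.
Ravi keeps 25 − 15 = 10, so Ravi's payoff is 10 + 85.87 = 95.87.

95.87 million dollars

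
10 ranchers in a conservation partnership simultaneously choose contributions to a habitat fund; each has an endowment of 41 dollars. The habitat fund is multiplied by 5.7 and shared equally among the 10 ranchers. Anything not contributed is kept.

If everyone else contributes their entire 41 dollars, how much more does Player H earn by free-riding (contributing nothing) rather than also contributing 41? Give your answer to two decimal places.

Switching from a contribution of 41 to 0 lets Player H keep an extra 41 dollars, but lowers the habitat fund by 41, which costs Player H their own share of that drop: 5.7/10 × 41 = 23.37.
Net gain = 41 − 23.37 = 17.63. The private return per contributed unit (0.5700) is below 1, so free-riding is indeed the best response regardless of what the others do.

17.63 dollars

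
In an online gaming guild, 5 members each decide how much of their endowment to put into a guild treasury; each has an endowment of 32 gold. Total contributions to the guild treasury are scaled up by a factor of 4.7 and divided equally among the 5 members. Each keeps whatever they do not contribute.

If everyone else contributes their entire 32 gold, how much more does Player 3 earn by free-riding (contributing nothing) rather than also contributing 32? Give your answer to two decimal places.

1.92 gold

Switching from a contribution of 32 to 0 lets Player 3 keep an extra 32 gold, but lowers the guild treasury by 32, which costs Player 3 their own share of that drop: 4.7/5 × 32 = 30.08.
Net gain = 32 − 30.08 = 1.92. The private return per contributed unit (0.9400) is below 1, so free-riding is indeed the best response regardless of what the others do.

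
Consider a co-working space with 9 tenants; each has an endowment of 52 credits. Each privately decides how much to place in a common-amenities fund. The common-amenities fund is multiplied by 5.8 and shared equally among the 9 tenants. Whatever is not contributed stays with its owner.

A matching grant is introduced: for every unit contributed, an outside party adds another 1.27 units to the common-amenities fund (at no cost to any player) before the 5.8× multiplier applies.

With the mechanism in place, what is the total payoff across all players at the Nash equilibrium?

The effective private return per unit is now 5.8 × 2.27 / 9 = 1.4629 > 1, so every player's dominant strategy flips to full contribution.
At the Nash equilibrium everyone contributes 52. Group total payoff = 5.8 × 2.27 × 468 = 6161.69.

6161.69 credits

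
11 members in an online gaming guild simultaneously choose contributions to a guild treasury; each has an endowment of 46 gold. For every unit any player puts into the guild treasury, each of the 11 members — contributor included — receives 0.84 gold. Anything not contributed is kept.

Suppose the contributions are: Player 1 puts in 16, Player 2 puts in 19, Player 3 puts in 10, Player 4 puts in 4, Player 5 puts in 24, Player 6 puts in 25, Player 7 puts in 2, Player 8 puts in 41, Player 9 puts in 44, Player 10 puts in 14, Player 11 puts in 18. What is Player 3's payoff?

218.28 gold

Total contributed: 16 + 19 + 10 + 4 + 24 + 25 + 2 + 41 + 44 + 14 + 18 = 217.
Each receives 0.84 × 217 = 182.28 from the guild treasury.
Player 3 keeps 46 − 10 = 36, so Player 3's payoff is 36 + 182.28 = 218.28.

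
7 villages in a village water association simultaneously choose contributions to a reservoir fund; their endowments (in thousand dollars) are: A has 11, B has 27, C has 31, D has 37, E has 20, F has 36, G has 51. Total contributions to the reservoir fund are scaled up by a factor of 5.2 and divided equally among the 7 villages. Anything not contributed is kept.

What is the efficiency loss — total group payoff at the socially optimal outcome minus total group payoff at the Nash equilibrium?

894.60 thousand dollars

The private return per contributed unit is 5.2/7 = 0.7429 < 1 for every player regardless of endowment, so the Nash equilibrium is zero contribution and the group total is Σ E_j = 11 + 27 + 31 + 37 + 20 + 36 + 51 = 213.
Each contributed unit returns 5.200 to the group, so the social optimum is full contribution by everyone: group total = 5.200 × 213 = 1107.60.
Efficiency loss = (5.200 − 1) × 213 = 894.60.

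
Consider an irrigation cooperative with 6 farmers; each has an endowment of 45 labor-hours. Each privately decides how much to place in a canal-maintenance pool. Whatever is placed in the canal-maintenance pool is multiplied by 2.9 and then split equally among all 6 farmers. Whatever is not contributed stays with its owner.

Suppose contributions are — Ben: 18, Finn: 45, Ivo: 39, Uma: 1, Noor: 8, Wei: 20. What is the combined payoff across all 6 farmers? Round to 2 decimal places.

Total contributed: 18 + 45 + 39 + 1 + 8 + 20 = 131; total kept: 6 × 45 − 131 = 139.
The canal-maintenance pool pays out 2.9 × 131 = 379.90 in aggregate.
Group total = 139 + 379.90 = 518.90.

518.90 labor-hours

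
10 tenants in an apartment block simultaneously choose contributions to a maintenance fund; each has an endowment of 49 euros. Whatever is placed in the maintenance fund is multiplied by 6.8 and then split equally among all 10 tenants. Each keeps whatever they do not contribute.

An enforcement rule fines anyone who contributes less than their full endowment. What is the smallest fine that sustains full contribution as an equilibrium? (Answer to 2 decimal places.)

Given the others contribute fully, the best deviation is to contribute 0 (any partial contribution still incurs the fine and gives up units whose private return 0.6800 is below 1).
Deviating from 49 to 0 saves 49 euros but forfeits the deviator's share of the drop in the maintenance fund: 6.8/10 × 49 = 33.32.
So the deviation gain is 49 − 33.32 = 15.68, and the fine must be at least 15.68 euros to wipe it out.

15.68 euros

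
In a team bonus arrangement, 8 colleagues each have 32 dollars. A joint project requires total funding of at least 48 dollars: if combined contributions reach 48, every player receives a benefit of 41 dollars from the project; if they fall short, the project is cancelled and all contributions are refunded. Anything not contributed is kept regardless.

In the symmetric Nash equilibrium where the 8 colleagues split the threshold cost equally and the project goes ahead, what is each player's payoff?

Equal share of the threshold: 48/8 = 6.
At this profile no one gains by cutting their contribution: any cut drops the total below 48, the project is cancelled, contributions are refunded, and the deviator ends with 32, which is less than 32 − 6 + 41 = 67. Contributing more than 6 just wastes the excess. So contributing exactly 6 is a best response.
Each player's payoff: 32 − 6 + 41 = 67.

67 dollars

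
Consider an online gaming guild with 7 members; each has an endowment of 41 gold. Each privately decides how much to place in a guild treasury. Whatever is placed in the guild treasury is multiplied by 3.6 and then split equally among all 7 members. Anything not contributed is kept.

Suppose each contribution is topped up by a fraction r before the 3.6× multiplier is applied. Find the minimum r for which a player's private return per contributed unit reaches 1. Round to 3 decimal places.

With matching at rate r, one contributed unit becomes (1 + r) in the guild treasury and returns 3.6 × (1 + r) / 7 to the contributor.
Setting this equal to 1: 1 + r = 7/3.6 = 1.9444.
So the minimum matching rate is r = 1.9444 − 1 = 0.944.

0.944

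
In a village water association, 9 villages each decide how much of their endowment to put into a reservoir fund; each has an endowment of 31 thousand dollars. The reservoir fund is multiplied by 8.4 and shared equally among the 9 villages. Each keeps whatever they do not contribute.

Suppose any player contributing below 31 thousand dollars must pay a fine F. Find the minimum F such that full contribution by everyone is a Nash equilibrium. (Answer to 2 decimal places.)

2.07 thousand dollars

Given the others contribute fully, the best deviation is to contribute 0 (any partial contribution still incurs the fine and gives up units whose private return 0.9333 is below 1).
Deviating from 31 to 0 saves 31 thousand dollars but forfeits the deviator's share of the drop in the reservoir fund: 8.4/9 × 31 = 28.93.
So the deviation gain is 31 − 28.93 = 2.07, and the fine must be at least 2.07 thousand dollars to wipe it out.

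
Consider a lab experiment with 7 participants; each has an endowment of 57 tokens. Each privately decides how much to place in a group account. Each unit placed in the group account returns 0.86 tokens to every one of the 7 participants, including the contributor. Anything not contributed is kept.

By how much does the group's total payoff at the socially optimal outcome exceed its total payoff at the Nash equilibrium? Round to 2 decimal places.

2002.98 tokens

The private return per contributed unit is 0.86 < 1, so contributing 0 is dominant for every player. At the Nash equilibrium everyone keeps their 57, and the group total is 7 × 57 = 399.
Each contributed unit returns 6.020 to the group as a whole (0.86 to each of 7 players), which exceeds 1, so the social optimum is full contribution: group total = 6.020 × 399 = 2401.98.
Efficiency loss = 2401.98 − 399 = 2002.98.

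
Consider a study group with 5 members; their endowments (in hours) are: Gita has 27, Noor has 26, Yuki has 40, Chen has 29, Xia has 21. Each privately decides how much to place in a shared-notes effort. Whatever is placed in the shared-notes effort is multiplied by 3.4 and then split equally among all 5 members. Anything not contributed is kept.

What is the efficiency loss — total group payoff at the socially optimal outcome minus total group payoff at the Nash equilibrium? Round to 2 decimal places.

The private return per contributed unit is 3.4/5 = 0.6800 < 1 for every player regardless of endowment, so the Nash equilibrium is zero contribution and the group total is Σ E_j = 27 + 26 + 40 + 29 + 21 = 143.
Each contributed unit returns 3.400 to the group, so the social optimum is full contribution by everyone: group total = 3.400 × 143 = 486.20.
Efficiency loss = (3.400 − 1) × 143 = 343.20.

343.20 hours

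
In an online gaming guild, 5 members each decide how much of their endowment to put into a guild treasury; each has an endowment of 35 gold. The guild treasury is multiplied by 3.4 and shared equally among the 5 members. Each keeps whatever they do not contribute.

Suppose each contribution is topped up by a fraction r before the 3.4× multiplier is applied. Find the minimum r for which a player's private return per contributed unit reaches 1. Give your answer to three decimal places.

0.471

With matching at rate r, one contributed unit becomes (1 + r) in the guild treasury and returns 3.4 × (1 + r) / 5 to the contributor.
Setting this equal to 1: 1 + r = 5/3.4 = 1.4706.
So the minimum matching rate is r = 1.4706 − 1 = 0.471.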